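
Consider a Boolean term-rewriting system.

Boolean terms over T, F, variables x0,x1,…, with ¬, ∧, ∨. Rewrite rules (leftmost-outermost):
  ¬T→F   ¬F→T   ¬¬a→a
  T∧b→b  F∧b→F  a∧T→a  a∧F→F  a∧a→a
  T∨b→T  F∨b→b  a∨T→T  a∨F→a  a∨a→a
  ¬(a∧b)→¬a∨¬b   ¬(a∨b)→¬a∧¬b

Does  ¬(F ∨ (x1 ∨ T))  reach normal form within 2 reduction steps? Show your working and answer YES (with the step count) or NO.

Answer: NO — after 2 steps the term is T ∧ ¬(x1 ∨ T), not yet normal

Derivation:
  start: ¬(F ∨ (x1 ∨ T))
  step 1: ¬F ∧ ¬(x1 ∨ T)
  step 2: T ∧ ¬(x1 ∨ T)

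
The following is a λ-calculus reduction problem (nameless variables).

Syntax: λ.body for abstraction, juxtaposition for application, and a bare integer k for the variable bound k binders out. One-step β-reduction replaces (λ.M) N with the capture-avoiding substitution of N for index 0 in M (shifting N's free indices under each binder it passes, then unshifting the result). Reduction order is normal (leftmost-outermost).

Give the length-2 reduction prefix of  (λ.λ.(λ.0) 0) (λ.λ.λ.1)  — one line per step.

Answer: after 2 steps: λ.0

Derivation:
  start: (λ.λ.(λ.0) 0) (λ.λ.λ.1)
  [1] λ.(λ.0) 0
  [2] λ.0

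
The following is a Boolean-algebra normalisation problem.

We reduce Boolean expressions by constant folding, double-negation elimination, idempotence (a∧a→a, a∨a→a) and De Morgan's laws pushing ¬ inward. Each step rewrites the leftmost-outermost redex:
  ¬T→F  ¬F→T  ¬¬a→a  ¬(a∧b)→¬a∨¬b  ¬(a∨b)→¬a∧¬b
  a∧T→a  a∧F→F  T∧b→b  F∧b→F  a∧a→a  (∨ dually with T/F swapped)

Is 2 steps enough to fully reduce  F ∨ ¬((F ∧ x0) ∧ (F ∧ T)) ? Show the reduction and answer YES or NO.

Answer: NO — after 2 steps the term is ¬(F ∧ x0) ∨ ¬(F ∧ T), not yet normal

Reduction:
  start: F ∨ ¬((F ∧ x0) ∧ (F ∧ T))
  [1] ¬((F ∧ x0) ∧ (F ∧ T))
  [2] ¬(F ∧ x0) ∨ ¬(F ∧ T)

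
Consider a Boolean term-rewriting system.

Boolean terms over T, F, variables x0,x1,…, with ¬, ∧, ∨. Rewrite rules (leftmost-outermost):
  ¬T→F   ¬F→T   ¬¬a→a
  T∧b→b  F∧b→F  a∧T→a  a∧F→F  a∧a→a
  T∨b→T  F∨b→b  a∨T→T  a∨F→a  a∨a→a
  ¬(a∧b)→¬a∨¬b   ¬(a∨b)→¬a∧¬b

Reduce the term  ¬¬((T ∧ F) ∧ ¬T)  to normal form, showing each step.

  start: ¬¬((T ∧ F) ∧ ¬T)
  step 1: (T ∧ F) ∧ ¬T
  step 2: F ∧ ¬T
  step 3: F

Answer: normal form = F  (in 3 steps)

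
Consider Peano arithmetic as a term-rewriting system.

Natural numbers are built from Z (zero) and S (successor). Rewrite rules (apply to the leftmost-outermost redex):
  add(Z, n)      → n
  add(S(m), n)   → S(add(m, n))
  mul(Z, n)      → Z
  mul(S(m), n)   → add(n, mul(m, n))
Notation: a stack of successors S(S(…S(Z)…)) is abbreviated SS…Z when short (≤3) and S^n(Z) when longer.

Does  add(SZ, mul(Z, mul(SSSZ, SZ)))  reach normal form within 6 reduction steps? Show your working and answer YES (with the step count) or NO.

Answer: YES — reaches normal form SZ in 3 ≤ 6 steps

Working:
  start: add(SZ, mul(Z, mul(SSSZ, SZ)))
  →1  S(add(Z, mul(Z, mul(SSSZ, SZ))))
  →2  S(mul(Z, mul(SSSZ, SZ)))
  →3  SZ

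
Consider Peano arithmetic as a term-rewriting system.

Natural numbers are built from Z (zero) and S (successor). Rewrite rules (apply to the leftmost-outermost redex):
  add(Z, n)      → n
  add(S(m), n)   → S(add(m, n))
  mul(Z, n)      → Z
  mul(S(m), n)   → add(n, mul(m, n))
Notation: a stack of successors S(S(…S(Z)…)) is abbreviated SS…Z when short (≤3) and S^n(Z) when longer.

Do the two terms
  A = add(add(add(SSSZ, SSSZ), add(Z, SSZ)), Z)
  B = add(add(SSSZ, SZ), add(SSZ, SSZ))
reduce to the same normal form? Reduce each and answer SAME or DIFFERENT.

Term A:
  start: add(add(add(SSSZ, SSSZ), add(Z, SSZ)), Z)
  step 1: add(add(S(add(SSZ, SSSZ)), add(Z, SSZ)), Z)
  step 2: add(S(add(add(SSZ, SSSZ), add(Z, SSZ))), Z)
  step 3: S(add(add(add(SSZ, SSSZ), add(Z, SSZ)), Z))
  step 4: S(add(add(S(add(SZ, SSSZ)), add(Z, SSZ)), Z))
  step 5: S(add(S(add(add(SZ, SSSZ), add(Z, SSZ))), Z))
  step 6: S(S(add(add(add(SZ, SSSZ), add(Z, SSZ)), Z)))
  step 7: S(S(add(add(S(add(Z, SSSZ)), add(Z, SSZ)), Z)))
  step 8: S(S(add(S(add(add(Z, SSSZ), add(Z, SSZ))), Z)))
  step 9: S(S(S(add(add(add(Z, SSSZ), add(Z, SSZ)), Z))))
  step 10: S(S(S(add(add(SSSZ, add(Z, SSZ)), Z))))
  step 11: S(S(S(add(S(add(SSZ, add(Z, SSZ))), Z))))
  step 12: S(S(S(S(add(add(SSZ, add(Z, SSZ)), Z)))))
  step 13: S(S(S(S(add(S(add(SZ, add(Z, SSZ))), Z)))))
  step 14: S(S(S(S(S(add(add(SZ, add(Z, SSZ)), Z))))))
  step 15: S(S(S(S(S(add(S(add(Z, add(Z, SSZ))), Z))))))
  step 16: S(S(S(S(S(S(add(add(Z, add(Z, SSZ)), Z)))))))
  step 17: S(S(S(S(S(S(add(add(Z, SSZ), Z)))))))
  step 18: S(S(S(S(S(S(add(SSZ, Z)))))))
  step 19: S(S(S(S(S(S(S(add(SZ, Z))))))))
  step 20: S(S(S(S(S(S(S(S(add(Z, Z)))))))))
  step 21: S^8(Z)

Term B:
  start: add(add(SSSZ, SZ), add(SSZ, SSZ))
  step 1: add(S(add(SSZ, SZ)), add(SSZ, SSZ))
  step 2: S(add(add(SSZ, SZ), add(SSZ, SSZ)))
  step 3: S(add(S(add(SZ, SZ)), add(SSZ, SSZ)))
  step 4: S(S(add(add(SZ, SZ), add(SSZ, SSZ))))
  step 5: S(S(add(S(add(Z, SZ)), add(SSZ, SSZ))))
  step 6: S(S(S(add(add(Z, SZ), add(SSZ, SSZ)))))
  step 7: S(S(S(add(SZ, add(SSZ, SSZ)))))
  step 8: S(S(S(S(add(Z, add(SSZ, SSZ))))))
  step 9: S(S(S(S(add(SSZ, SSZ)))))
  step 10: S(S(S(S(S(add(SZ, SSZ))))))
  step 11: S(S(S(S(S(S(add(Z, SSZ)))))))
  step 12: S^8(Z)

Answer: SAME — A ⇓ S^8(Z), B ⇓ S^8(Z)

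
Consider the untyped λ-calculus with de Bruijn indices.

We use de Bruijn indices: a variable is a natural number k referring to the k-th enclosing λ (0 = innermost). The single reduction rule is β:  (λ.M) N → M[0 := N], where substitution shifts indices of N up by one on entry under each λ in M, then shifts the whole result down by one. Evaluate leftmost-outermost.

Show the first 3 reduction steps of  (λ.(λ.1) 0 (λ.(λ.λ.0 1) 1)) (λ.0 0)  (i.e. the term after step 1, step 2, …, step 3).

  start: (λ.(λ.1) 0 (λ.(λ.λ.0 1) 1)) (λ.0 0)
  →1  (λ.λ.0 0) (λ.0 0) (λ.(λ.λ.0 1) (λ.0 0))
  →2  (λ.0 0) (λ.(λ.λ.0 1) (λ.0 0))
  →3  (λ.(λ.λ.0 1) (λ.0 0)) (λ.(λ.λ.0 1) (λ.0 0))

Answer: after 3 steps: (λ.(λ.λ.0 1) (λ.0 0)) (λ.(λ.λ.0 1) (λ.0 0))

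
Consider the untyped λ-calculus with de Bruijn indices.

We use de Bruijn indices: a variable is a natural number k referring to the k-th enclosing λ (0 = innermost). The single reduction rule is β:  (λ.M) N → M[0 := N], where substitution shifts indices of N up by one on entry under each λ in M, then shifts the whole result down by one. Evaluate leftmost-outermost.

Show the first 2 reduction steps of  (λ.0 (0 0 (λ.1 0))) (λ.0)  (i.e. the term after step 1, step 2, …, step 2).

  start: (λ.0 (0 0 (λ.1 0))) (λ.0)
  [1] (λ.0) ((λ.0) (λ.0) (λ.(λ.0) 0))
  [2] (λ.0) (λ.0) (λ.(λ.0) 0)

Answer: after 2 steps: (λ.0) (λ.0) (λ.(λ.0) 0)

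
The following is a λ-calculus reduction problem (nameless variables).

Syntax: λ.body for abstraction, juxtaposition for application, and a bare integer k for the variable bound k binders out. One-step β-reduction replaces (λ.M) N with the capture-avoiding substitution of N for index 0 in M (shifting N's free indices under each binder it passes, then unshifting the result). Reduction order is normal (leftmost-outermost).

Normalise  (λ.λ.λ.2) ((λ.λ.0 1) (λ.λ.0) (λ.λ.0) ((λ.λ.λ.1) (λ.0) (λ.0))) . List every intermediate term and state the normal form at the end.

Answer: normal form = λ.λ.λ.λ.0  (in 7 steps)

Working:
  start: (λ.λ.λ.2) ((λ.λ.0 1) (λ.λ.0) (λ.λ.0) ((λ.λ.λ.1) (λ.0) (λ.0)))
  [1] λ.λ.(λ.λ.0 1) (λ.λ.0) (λ.λ.0) ((λ.λ.λ.1) (λ.0) (λ.0))
  [2] λ.λ.(λ.0 (λ.λ.0)) (λ.λ.0) ((λ.λ.λ.1) (λ.0) (λ.0))
  [3] λ.λ.(λ.λ.0) (λ.λ.0) ((λ.λ.λ.1) (λ.0) (λ.0))
  [4] λ.λ.(λ.0) ((λ.λ.λ.1) (λ.0) (λ.0))
  [5] λ.λ.(λ.λ.λ.1) (λ.0) (λ.0)
  [6] λ.λ.(λ.λ.1) (λ.0)
  [7] λ.λ.λ.λ.0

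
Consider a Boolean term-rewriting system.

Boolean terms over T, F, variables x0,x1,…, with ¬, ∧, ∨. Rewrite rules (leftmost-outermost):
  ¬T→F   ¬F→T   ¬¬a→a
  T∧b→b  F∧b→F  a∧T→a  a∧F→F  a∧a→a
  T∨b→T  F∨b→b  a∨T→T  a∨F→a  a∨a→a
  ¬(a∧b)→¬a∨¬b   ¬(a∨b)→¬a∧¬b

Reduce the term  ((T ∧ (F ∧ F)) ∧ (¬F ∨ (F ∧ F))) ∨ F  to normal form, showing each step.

Answer: normal form = F  (in 4 steps)

Derivation:
  start: ((T ∧ (F ∧ F)) ∧ (¬F ∨ (F ∧ F))) ∨ F
  step 1: (T ∧ (F ∧ F)) ∧ (¬F ∨ (F ∧ F))
  step 2: (F ∧ F) ∧ (¬F ∨ (F ∧ F))
  step 3: F ∧ (¬F ∨ (F ∧ F))
  step 4: F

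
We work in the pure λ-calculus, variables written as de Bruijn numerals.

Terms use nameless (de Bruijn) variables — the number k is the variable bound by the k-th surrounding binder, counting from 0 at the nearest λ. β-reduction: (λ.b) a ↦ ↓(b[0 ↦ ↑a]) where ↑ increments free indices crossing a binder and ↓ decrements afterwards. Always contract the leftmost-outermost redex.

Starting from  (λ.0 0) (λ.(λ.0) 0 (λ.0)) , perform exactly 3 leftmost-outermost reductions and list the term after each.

  start: (λ.0 0) (λ.(λ.0) 0 (λ.0))
  step 1: (λ.(λ.0) 0 (λ.0)) (λ.(λ.0) 0 (λ.0))
  step 2: (λ.0) (λ.(λ.0) 0 (λ.0)) (λ.0)
  step 3: (λ.(λ.0) 0 (λ.0)) (λ.0)

Answer: after 3 steps: (λ.(λ.0) 0 (λ.0)) (λ.0)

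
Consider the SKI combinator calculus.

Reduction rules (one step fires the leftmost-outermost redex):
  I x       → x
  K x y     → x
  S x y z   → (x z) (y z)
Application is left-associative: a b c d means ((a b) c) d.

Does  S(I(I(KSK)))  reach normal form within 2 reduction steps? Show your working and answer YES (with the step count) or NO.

  start: S(I(I(KSK)))
  →1  S(I(KSK))
  →2  S(KSK)

Answer: NO — after 2 steps the term is S(KSK), not yet normal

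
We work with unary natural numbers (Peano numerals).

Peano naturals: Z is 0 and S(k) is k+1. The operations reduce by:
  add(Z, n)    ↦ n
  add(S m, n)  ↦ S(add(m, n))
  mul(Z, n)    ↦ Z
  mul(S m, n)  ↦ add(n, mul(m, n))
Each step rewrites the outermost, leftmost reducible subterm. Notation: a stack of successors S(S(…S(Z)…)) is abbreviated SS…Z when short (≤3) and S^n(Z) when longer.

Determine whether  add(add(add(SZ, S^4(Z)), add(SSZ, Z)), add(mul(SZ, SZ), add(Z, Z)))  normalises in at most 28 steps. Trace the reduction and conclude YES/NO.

  start: add(add(add(SZ, S^4(Z)), add(SSZ, Z)), add(mul(SZ, SZ), add(Z, Z)))
  step 1: add(add(S(add(Z, S^4(Z))), add(SSZ, Z)), add(mul(SZ, SZ), add(Z, Z)))
  step 2: add(S(add(add(Z, S^4(Z)), add(SSZ, Z))), add(mul(SZ, SZ), add(Z, Z)))
  step 3: S(add(add(add(Z, S^4(Z)), add(SSZ, Z)), add(mul(SZ, SZ), add(Z, Z))))
  step 4: S(add(add(S^4(Z), add(SSZ, Z)), add(mul(SZ, SZ), add(Z, Z))))
  step 5: S(add(S(add(SSSZ, add(SSZ, Z))), add(mul(SZ, SZ), add(Z, Z))))
  step 6: S(S(add(add(SSSZ, add(SSZ, Z)), add(mul(SZ, SZ), add(Z, Z)))))
  step 7: S(S(add(S(add(SSZ, add(SSZ, Z))), add(mul(SZ, SZ), add(Z, Z)))))
  step 8: S(S(S(add(add(SSZ, add(SSZ, Z)), add(mul(SZ, SZ), add(Z, Z))))))
  step 9: S(S(S(add(S(add(SZ, add(SSZ, Z))), add(mul(SZ, SZ), add(Z, Z))))))
  step 10: S(S(S(S(add(add(SZ, add(SSZ, Z)), add(mul(SZ, SZ), add(Z, Z)))))))
  step 11: S(S(S(S(add(S(add(Z, add(SSZ, Z))), add(mul(SZ, SZ), add(Z, Z)))))))
  step 12: S(S(S(S(S(add(add(Z, add(SSZ, Z)), add(mul(SZ, SZ), add(Z, Z))))))))
  step 13: S(S(S(S(S(add(add(SSZ, Z), add(mul(SZ, SZ), add(Z, Z))))))))
  step 14: S(S(S(S(S(add(S(add(SZ, Z)), add(mul(SZ, SZ), add(Z, Z))))))))
  step 15: S(S(S(S(S(S(add(add(SZ, Z), add(mul(SZ, SZ), add(Z, Z)))))))))
  step 16: S(S(S(S(S(S(add(S(add(Z, Z)), add(mul(SZ, SZ), add(Z, Z)))))))))
  step 17: S(S(S(S(S(S(S(add(add(Z, Z), add(mul(SZ, SZ), add(Z, Z))))))))))
  step 18: S(S(S(S(S(S(S(add(Z, add(mul(SZ, SZ), add(Z, Z))))))))))
  step 19: S(S(S(S(S(S(S(add(mul(SZ, SZ), add(Z, Z)))))))))
  step 20: S(S(S(S(S(S(S(add(add(SZ, mul(Z, SZ)), add(Z, Z)))))))))
  step 21: S(S(S(S(S(S(S(add(S(add(Z, mul(Z, SZ))), add(Z, Z)))))))))
  step 22: S(S(S(S(S(S(S(S(add(add(Z, mul(Z, SZ)), add(Z, Z))))))))))
  step 23: S(S(S(S(S(S(S(S(add(mul(Z, SZ), add(Z, Z))))))))))
  step 24: S(S(S(S(S(S(S(S(add(Z, add(Z, Z))))))))))
  step 25: S(S(S(S(S(S(S(S(add(Z, Z)))))))))
  step 26: S^8(Z)

Answer: YES — reaches normal form S^8(Z) in 26 ≤ 28 steps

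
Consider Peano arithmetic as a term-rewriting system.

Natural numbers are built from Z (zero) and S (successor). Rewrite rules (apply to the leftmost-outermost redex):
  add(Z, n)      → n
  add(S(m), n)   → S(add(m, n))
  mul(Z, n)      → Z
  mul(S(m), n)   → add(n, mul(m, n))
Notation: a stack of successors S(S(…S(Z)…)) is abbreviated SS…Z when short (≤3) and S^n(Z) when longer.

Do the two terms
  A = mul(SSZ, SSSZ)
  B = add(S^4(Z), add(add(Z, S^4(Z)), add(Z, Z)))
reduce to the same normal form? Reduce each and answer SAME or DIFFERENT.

Term A:
  start: mul(SSZ, SSSZ)
  [1] add(SSSZ, mul(SZ, SSSZ))
  [2] S(add(SSZ, mul(SZ, SSSZ)))
  [3] S(S(add(SZ, mul(SZ, SSSZ))))
  [4] S(S(S(add(Z, mul(SZ, SSSZ)))))
  [5] S(S(S(mul(SZ, SSSZ))))
  [6] S(S(S(add(SSSZ, mul(Z, SSSZ)))))
  [7] S(S(S(S(add(SSZ, mul(Z, SSSZ))))))
  [8] S(S(S(S(S(add(SZ, mul(Z, SSSZ)))))))
  [9] S(S(S(S(S(S(add(Z, mul(Z, SSSZ))))))))
  [10] S(S(S(S(S(S(mul(Z, SSSZ)))))))
  [11] S^6(Z)

Term B:
  start: add(S^4(Z), add(add(Z, S^4(Z)), add(Z, Z)))
  [1] S(add(SSSZ, add(add(Z, S^4(Z)), add(Z, Z))))
  [2] S(S(add(SSZ, add(add(Z, S^4(Z)), add(Z, Z)))))
  [3] S(S(S(add(SZ, add(add(Z, S^4(Z)), add(Z, Z))))))
  [4] S(S(S(S(add(Z, add(add(Z, S^4(Z)), add(Z, Z)))))))
  [5] S(S(S(S(add(add(Z, S^4(Z)), add(Z, Z))))))
  [6] S(S(S(S(add(S^4(Z), add(Z, Z))))))
  [7] S(S(S(S(S(add(SSSZ, add(Z, Z)))))))
  [8] S(S(S(S(S(S(add(SSZ, add(Z, Z))))))))
  [9] S(S(S(S(S(S(S(add(SZ, add(Z, Z)))))))))
  [10] S(S(S(S(S(S(S(S(add(Z, add(Z, Z))))))))))
  [11] S(S(S(S(S(S(S(S(add(Z, Z)))))))))
  [12] S^8(Z)

Answer: DIFFERENT — A ⇓ S^6(Z), B ⇓ S^8(Z)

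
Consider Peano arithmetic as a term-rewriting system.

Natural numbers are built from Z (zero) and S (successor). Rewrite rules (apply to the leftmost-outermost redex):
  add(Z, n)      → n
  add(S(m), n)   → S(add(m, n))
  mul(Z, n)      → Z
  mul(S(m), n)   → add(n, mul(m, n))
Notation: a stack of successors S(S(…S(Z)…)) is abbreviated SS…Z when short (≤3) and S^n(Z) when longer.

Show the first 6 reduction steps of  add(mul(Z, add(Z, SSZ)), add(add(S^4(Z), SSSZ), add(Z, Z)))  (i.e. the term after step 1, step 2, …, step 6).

Answer: after 6 steps: S(S(add(add(SSZ, SSSZ), add(Z, Z))))

Reduction:
  start: add(mul(Z, add(Z, SSZ)), add(add(S^4(Z), SSSZ), add(Z, Z)))
  →1  add(Z, add(add(S^4(Z), SSSZ), add(Z, Z)))
  →2  add(add(S^4(Z), SSSZ), add(Z, Z))
  →3  add(S(add(SSSZ, SSSZ)), add(Z, Z))
  →4  S(add(add(SSSZ, SSSZ), add(Z, Z)))
  →5  S(add(S(add(SSZ, SSSZ)), add(Z, Z)))
  →6  S(S(add(add(SSZ, SSSZ), add(Z, Z))))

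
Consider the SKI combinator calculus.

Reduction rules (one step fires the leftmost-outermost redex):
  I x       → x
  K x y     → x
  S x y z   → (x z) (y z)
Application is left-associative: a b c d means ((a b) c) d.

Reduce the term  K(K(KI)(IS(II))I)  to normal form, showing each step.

Answer: normal form = KI  (in 2 steps)

Working:
  start: K(K(KI)(IS(II))I)
  step 1: K(KII)
  step 2: KI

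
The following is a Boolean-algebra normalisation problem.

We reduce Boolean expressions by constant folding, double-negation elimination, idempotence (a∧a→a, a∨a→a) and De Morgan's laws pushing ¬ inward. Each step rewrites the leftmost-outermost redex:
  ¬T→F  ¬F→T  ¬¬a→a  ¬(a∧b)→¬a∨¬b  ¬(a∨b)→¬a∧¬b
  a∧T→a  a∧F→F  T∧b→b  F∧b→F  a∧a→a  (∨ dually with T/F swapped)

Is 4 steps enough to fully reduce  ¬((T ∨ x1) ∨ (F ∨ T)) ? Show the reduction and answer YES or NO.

  start: ¬((T ∨ x1) ∨ (F ∨ T))
  [1] ¬(T ∨ x1) ∧ ¬(F ∨ T)
  [2] (¬T ∧ ¬x1) ∧ ¬(F ∨ T)
  [3] (F ∧ ¬x1) ∧ ¬(F ∨ T)
  [4] F ∧ ¬(F ∨ T)

Answer: NO — after 4 steps the term is F ∧ ¬(F ∨ T), not yet normal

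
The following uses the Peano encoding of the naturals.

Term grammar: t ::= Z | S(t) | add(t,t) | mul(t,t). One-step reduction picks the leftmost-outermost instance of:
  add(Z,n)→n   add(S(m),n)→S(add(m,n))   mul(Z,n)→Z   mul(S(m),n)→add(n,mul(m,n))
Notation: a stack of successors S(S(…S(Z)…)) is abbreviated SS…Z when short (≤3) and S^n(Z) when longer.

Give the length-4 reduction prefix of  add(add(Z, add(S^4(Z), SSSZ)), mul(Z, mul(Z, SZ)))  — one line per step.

Answer: after 4 steps: S(add(S(add(SSZ, SSSZ)), mul(Z, mul(Z, SZ))))

Working:
  start: add(add(Z, add(S^4(Z), SSSZ)), mul(Z, mul(Z, SZ)))
  step 1: add(add(S^4(Z), SSSZ), mul(Z, mul(Z, SZ)))
  step 2: add(S(add(SSSZ, SSSZ)), mul(Z, mul(Z, SZ)))
  step 3: S(add(add(SSSZ, SSSZ), mul(Z, mul(Z, SZ))))
  step 4: S(add(S(add(SSZ, SSSZ)), mul(Z, mul(Z, SZ))))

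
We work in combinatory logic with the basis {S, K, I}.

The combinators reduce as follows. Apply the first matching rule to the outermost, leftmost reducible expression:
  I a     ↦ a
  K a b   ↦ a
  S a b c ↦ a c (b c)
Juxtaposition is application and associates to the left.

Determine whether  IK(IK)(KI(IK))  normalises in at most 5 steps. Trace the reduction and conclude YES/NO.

Answer: YES — reaches normal form K in 3 ≤ 5 steps

Reduction:
  start: IK(IK)(KI(IK))
  step 1: K(IK)(KI(IK))
  step 2: IK
  step 3: K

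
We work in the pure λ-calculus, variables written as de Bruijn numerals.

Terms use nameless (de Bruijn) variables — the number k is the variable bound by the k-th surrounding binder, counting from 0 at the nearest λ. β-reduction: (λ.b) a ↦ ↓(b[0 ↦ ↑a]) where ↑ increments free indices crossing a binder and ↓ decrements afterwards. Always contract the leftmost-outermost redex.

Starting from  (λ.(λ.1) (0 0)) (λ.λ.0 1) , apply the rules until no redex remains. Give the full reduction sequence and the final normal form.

  start: (λ.(λ.1) (0 0)) (λ.λ.0 1)
  step 1: (λ.λ.λ.0 1) ((λ.λ.0 1) (λ.λ.0 1))
  step 2: λ.λ.0 1

Answer: normal form = λ.λ.0 1  (in 2 steps)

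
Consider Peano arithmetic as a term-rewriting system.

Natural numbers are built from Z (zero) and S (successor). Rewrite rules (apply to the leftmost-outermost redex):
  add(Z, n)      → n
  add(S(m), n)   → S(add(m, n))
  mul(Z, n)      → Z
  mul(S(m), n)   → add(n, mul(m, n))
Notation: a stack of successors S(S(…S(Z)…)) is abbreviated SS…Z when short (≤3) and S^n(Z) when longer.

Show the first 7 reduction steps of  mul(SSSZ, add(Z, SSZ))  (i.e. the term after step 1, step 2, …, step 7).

  start: mul(SSSZ, add(Z, SSZ))
  [1] add(add(Z, SSZ), mul(SSZ, add(Z, SSZ)))
  [2] add(SSZ, mul(SSZ, add(Z, SSZ)))
  [3] S(add(SZ, mul(SSZ, add(Z, SSZ))))
  [4] S(S(add(Z, mul(SSZ, add(Z, SSZ)))))
  [5] S(S(mul(SSZ, add(Z, SSZ))))
  [6] S(S(add(add(Z, SSZ), mul(SZ, add(Z, SSZ)))))
  [7] S(S(add(SSZ, mul(SZ, add(Z, SSZ)))))

Answer: after 7 steps: S(S(add(SSZ, mul(SZ, add(Z, SSZ)))))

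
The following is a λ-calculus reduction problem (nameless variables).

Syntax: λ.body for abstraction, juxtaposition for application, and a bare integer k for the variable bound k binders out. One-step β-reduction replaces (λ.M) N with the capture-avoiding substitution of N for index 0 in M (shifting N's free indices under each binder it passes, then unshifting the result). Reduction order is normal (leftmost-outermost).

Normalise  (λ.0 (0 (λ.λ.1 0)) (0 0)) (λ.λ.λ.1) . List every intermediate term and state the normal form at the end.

Answer: normal form = λ.λ.λ.1  (in 4 steps)

Reduction:
  start: (λ.0 (0 (λ.λ.1 0)) (0 0)) (λ.λ.λ.1)
  step 1: (λ.λ.λ.1) ((λ.λ.λ.1) (λ.λ.1 0)) ((λ.λ.λ.1) (λ.λ.λ.1))
  step 2: (λ.λ.1) ((λ.λ.λ.1) (λ.λ.λ.1))
  step 3: λ.(λ.λ.λ.1) (λ.λ.λ.1)
  step 4: λ.λ.λ.1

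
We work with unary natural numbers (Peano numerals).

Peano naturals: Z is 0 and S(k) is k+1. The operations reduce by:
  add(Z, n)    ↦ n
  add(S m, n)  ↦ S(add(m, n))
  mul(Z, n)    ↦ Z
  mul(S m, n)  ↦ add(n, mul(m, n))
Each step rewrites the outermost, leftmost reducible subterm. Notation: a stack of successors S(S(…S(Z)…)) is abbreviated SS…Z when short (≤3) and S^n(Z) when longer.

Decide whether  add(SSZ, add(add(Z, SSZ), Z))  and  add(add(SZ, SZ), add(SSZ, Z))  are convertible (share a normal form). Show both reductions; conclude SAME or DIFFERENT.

Answer: SAME — A ⇓ S^4(Z), B ⇓ S^4(Z)

Working:
Term A:
  start: add(SSZ, add(add(Z, SSZ), Z))
  step 1: S(add(SZ, add(add(Z, SSZ), Z)))
  step 2: S(S(add(Z, add(add(Z, SSZ), Z))))
  step 3: S(S(add(add(Z, SSZ), Z)))
  step 4: S(S(add(SSZ, Z)))
  step 5: S(S(S(add(SZ, Z))))
  step 6: S(S(S(S(add(Z, Z)))))
  step 7: S^4(Z)

Term B:
  start: add(add(SZ, SZ), add(SSZ, Z))
  step 1: add(S(add(Z, SZ)), add(SSZ, Z))
  step 2: S(add(add(Z, SZ), add(SSZ, Z)))
  step 3: S(add(SZ, add(SSZ, Z)))
  step 4: S(S(add(Z, add(SSZ, Z))))
  step 5: S(S(add(SSZ, Z)))
  step 6: S(S(S(add(SZ, Z))))
  step 7: S(S(S(S(add(Z, Z)))))
  step 8: S^4(Z)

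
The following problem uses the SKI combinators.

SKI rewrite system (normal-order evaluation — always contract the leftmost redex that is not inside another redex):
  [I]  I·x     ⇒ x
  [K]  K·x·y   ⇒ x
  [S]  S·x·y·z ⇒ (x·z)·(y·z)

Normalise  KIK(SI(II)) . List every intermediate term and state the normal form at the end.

Answer: normal form = SII  (in 3 steps)

Reduction:
  start: KIK(SI(II))
  step 1: I(SI(II))
  step 2: SI(II)
  step 3: SII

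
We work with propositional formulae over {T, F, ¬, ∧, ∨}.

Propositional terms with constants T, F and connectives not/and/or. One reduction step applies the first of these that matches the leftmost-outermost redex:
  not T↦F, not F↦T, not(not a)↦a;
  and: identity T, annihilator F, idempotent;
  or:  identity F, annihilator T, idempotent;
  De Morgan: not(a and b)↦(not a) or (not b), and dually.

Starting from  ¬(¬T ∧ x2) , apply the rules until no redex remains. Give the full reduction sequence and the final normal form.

Answer: normal form = T  (in 3 steps)

Working:
  start: ¬(¬T ∧ x2)
  step 1: ¬¬T ∨ ¬x2
  step 2: T ∨ ¬x2
  step 3: T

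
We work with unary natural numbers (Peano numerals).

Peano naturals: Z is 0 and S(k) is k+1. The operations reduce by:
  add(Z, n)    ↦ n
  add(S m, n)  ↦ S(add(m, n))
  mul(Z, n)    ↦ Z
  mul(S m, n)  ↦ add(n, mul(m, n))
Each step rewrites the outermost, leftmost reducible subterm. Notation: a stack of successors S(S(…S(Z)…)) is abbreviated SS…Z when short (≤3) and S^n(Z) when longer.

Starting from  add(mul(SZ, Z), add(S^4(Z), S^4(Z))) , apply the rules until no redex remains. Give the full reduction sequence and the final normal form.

Answer: normal form = S^8(Z)  (in 9 steps)

Reduction:
  start: add(mul(SZ, Z), add(S^4(Z), S^4(Z)))
  [1] add(add(Z, mul(Z, Z)), add(S^4(Z), S^4(Z)))
  [2] add(mul(Z, Z), add(S^4(Z), S^4(Z)))
  [3] add(Z, add(S^4(Z), S^4(Z)))
  [4] add(S^4(Z), S^4(Z))
  [5] S(add(SSSZ, S^4(Z)))
  [6] S(S(add(SSZ, S^4(Z))))
  [7] S(S(S(add(SZ, S^4(Z)))))
  [8] S(S(S(S(add(Z, S^4(Z))))))
  [9] S^8(Z)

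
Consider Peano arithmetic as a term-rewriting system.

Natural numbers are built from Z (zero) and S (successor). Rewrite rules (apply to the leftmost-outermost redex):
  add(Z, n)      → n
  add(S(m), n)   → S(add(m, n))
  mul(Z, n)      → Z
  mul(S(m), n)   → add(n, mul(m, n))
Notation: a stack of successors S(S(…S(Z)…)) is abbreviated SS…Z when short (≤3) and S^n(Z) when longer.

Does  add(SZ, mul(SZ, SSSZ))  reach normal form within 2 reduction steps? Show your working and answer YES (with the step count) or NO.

  start: add(SZ, mul(SZ, SSSZ))
  [1] S(add(Z, mul(SZ, SSSZ)))
  [2] S(mul(SZ, SSSZ))

Answer: NO — after 2 steps the term is S(mul(SZ, SSSZ)), not yet normal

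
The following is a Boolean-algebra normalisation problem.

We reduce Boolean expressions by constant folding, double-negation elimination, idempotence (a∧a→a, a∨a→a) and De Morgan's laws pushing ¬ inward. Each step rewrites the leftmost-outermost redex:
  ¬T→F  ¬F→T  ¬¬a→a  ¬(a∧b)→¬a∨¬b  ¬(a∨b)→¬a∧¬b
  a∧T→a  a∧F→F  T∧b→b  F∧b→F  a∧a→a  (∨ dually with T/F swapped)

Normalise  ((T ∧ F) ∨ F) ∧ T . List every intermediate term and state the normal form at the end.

  start: ((T ∧ F) ∨ F) ∧ T
  [1] (T ∧ F) ∨ F
  [2] T ∧ F
  [3] F

Answer: normal form = F  (in 3 steps)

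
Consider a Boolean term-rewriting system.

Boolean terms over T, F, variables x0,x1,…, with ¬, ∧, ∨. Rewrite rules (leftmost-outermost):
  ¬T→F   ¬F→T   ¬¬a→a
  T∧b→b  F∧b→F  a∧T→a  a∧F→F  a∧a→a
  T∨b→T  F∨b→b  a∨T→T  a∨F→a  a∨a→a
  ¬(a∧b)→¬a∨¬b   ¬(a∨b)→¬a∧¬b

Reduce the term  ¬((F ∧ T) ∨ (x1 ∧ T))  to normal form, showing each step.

  start: ¬((F ∧ T) ∨ (x1 ∧ T))
  →1  ¬(F ∧ T) ∧ ¬(x1 ∧ T)
  →2  (¬F ∨ ¬T) ∧ ¬(x1 ∧ T)
  →3  (T ∨ ¬T) ∧ ¬(x1 ∧ T)
  →4  T ∧ ¬(x1 ∧ T)
  →5  ¬(x1 ∧ T)
  →6  ¬x1 ∨ ¬T
  →7  ¬x1 ∨ F
  →8  ¬x1

Answer: normal form = ¬x1  (in 8 steps)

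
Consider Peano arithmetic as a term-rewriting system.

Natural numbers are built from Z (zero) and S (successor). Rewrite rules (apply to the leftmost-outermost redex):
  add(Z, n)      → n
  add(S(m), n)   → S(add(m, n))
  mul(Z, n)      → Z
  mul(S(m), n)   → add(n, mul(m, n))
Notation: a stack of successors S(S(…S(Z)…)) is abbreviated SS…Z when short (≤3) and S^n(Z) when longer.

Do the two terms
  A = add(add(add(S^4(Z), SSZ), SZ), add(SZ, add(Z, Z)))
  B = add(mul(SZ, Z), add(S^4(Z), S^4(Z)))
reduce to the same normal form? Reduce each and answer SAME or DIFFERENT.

Answer: SAME — A ⇓ S^8(Z), B ⇓ S^8(Z)

Derivation:
Term A:
  start: add(add(add(S^4(Z), SSZ), SZ), add(SZ, add(Z, Z)))
  →1  add(add(S(add(SSSZ, SSZ)), SZ), add(SZ, add(Z, Z)))
  →2  add(S(add(add(SSSZ, SSZ), SZ)), add(SZ, add(Z, Z)))
  →3  S(add(add(add(SSSZ, SSZ), SZ), add(SZ, add(Z, Z))))
  →4  S(add(add(S(add(SSZ, SSZ)), SZ), add(SZ, add(Z, Z))))
  →5  S(add(S(add(add(SSZ, SSZ), SZ)), add(SZ, add(Z, Z))))
  →6  S(S(add(add(add(SSZ, SSZ), SZ), add(SZ, add(Z, Z)))))
  →7  S(S(add(add(S(add(SZ, SSZ)), SZ), add(SZ, add(Z, Z)))))
  →8  S(S(add(S(add(add(SZ, SSZ), SZ)), add(SZ, add(Z, Z)))))
  →9  S(S(S(add(add(add(SZ, SSZ), SZ), add(SZ, add(Z, Z))))))
  →10  S(S(S(add(add(S(add(Z, SSZ)), SZ), add(SZ, add(Z, Z))))))
  →11  S(S(S(add(S(add(add(Z, SSZ), SZ)), add(SZ, add(Z, Z))))))
  →12  S(S(S(S(add(add(add(Z, SSZ), SZ), add(SZ, add(Z, Z)))))))
  →13  S(S(S(S(add(add(SSZ, SZ), add(SZ, add(Z, Z)))))))
  →14  S(S(S(S(add(S(add(SZ, SZ)), add(SZ, add(Z, Z)))))))
  →15  S(S(S(S(S(add(add(SZ, SZ), add(SZ, add(Z, Z))))))))
  →16  S(S(S(S(S(add(S(add(Z, SZ)), add(SZ, add(Z, Z))))))))
  →17  S(S(S(S(S(S(add(add(Z, SZ), add(SZ, add(Z, Z)))))))))
  →18  S(S(S(S(S(S(add(SZ, add(SZ, add(Z, Z)))))))))
  →19  S(S(S(S(S(S(S(add(Z, add(SZ, add(Z, Z))))))))))
  →20  S(S(S(S(S(S(S(add(SZ, add(Z, Z)))))))))
  →21  S(S(S(S(S(S(S(S(add(Z, add(Z, Z))))))))))
  →22  S(S(S(S(S(S(S(S(add(Z, Z)))))))))
  →23  S^8(Z)

Term B:
  start: add(mul(SZ, Z), add(S^4(Z), S^4(Z)))
  →1  add(add(Z, mul(Z, Z)), add(S^4(Z), S^4(Z)))
  →2  add(mul(Z, Z), add(S^4(Z), S^4(Z)))
  →3  add(Z, add(S^4(Z), S^4(Z)))
  →4  add(S^4(Z), S^4(Z))
  →5  S(add(SSSZ, S^4(Z)))
  →6  S(S(add(SSZ, S^4(Z))))
  →7  S(S(S(add(SZ, S^4(Z)))))
  →8  S(S(S(S(add(Z, S^4(Z))))))
  →9  S^8(Z)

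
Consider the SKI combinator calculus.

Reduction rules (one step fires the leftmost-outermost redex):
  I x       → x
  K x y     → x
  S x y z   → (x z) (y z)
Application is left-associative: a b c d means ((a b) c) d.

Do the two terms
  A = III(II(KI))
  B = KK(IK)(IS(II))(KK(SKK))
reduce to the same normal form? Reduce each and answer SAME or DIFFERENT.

Term A:
  start: III(II(KI))
  [1] II(II(KI))
  [2] I(II(KI))
  [3] II(KI)
  [4] I(KI)
  [5] KI

Term B:
  start: KK(IK)(IS(II))(KK(SKK))
  [1] K(IS(II))(KK(SKK))
  [2] IS(II)
  [3] S(II)
  [4] SI

Answer: DIFFERENT — A ⇓ KI, B ⇓ SI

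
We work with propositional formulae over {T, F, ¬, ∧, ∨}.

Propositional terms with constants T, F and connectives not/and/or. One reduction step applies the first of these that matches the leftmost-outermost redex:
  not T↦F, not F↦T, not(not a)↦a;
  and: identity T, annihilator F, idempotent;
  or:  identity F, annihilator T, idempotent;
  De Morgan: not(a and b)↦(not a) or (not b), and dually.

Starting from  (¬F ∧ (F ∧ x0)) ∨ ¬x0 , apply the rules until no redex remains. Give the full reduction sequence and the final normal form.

Answer: normal form = ¬x0  (in 4 steps)

Derivation:
  start: (¬F ∧ (F ∧ x0)) ∨ ¬x0
  step 1: (T ∧ (F ∧ x0)) ∨ ¬x0
  step 2: (F ∧ x0) ∨ ¬x0
  step 3: F ∨ ¬x0
  step 4: ¬x0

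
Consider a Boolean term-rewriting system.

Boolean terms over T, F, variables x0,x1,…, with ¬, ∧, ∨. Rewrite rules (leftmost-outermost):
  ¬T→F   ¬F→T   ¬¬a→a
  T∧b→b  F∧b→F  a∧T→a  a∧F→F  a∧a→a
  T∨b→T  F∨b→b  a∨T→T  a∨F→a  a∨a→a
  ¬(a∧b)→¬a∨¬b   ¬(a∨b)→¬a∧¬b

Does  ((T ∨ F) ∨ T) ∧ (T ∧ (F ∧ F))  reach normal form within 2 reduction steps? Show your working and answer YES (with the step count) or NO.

Answer: NO — after 2 steps the term is T ∧ (F ∧ F), not yet normal

Derivation:
  start: ((T ∨ F) ∨ T) ∧ (T ∧ (F ∧ F))
  →1  T ∧ (T ∧ (F ∧ F))
  →2  T ∧ (F ∧ F)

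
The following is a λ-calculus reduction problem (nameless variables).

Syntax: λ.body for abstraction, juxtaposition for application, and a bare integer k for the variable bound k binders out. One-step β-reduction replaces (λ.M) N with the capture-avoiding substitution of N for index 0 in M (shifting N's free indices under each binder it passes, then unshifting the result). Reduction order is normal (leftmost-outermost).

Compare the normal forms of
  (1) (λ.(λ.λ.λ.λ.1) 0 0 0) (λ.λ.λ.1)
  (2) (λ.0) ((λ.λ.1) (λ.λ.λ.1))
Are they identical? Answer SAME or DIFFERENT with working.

Answer: SAME — A ⇓ λ.λ.λ.λ.1, B ⇓ λ.λ.λ.λ.1

Derivation:
Term A:
  start: (λ.(λ.λ.λ.λ.1) 0 0 0) (λ.λ.λ.1)
  step 1: (λ.λ.λ.λ.1) (λ.λ.λ.1) (λ.λ.λ.1) (λ.λ.λ.1)
  step 2: (λ.λ.λ.1) (λ.λ.λ.1) (λ.λ.λ.1)
  step 3: (λ.λ.1) (λ.λ.λ.1)
  step 4: λ.λ.λ.λ.1

Term B:
  start: (λ.0) ((λ.λ.1) (λ.λ.λ.1))
  step 1: (λ.λ.1) (λ.λ.λ.1)
  step 2: λ.λ.λ.λ.1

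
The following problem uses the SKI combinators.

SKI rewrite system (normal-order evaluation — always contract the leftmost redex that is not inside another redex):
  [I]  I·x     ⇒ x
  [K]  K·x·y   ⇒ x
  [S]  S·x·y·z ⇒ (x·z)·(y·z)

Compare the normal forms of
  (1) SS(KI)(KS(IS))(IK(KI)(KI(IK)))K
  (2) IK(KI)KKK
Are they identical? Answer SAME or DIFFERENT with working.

Term A:
  start: SS(KI)(KS(IS))(IK(KI)(KI(IK)))K
  [1] S(KS(IS))(KI(KS(IS)))(IK(KI)(KI(IK)))K
  [2] KS(IS)(IK(KI)(KI(IK)))(KI(KS(IS))(IK(KI)(KI(IK))))K
  [3] S(IK(KI)(KI(IK)))(KI(KS(IS))(IK(KI)(KI(IK))))K
  [4] IK(KI)(KI(IK))K(KI(KS(IS))(IK(KI)(KI(IK)))K)
  [5] K(KI)(KI(IK))K(KI(KS(IS))(IK(KI)(KI(IK)))K)
  [6] KIK(KI(KS(IS))(IK(KI)(KI(IK)))K)
  [7] I(KI(KS(IS))(IK(KI)(KI(IK)))K)
  [8] KI(KS(IS))(IK(KI)(KI(IK)))K
  [9] I(IK(KI)(KI(IK)))K
  [10] IK(KI)(KI(IK))K
  [11] K(KI)(KI(IK))K
  [12] KIK
  [13] I

Term B:
  start: IK(KI)KKK
  [1] K(KI)KKK
  [2] KIKK
  [3] IK
  [4] K

Answer: DIFFERENT — A ⇓ I, B ⇓ K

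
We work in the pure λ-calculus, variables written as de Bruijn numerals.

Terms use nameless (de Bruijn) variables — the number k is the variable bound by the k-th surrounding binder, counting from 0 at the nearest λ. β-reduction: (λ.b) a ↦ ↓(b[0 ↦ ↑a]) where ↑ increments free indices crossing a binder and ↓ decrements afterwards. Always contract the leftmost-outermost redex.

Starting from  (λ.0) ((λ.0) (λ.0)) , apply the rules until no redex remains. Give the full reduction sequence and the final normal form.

Answer: normal form = λ.0  (in 2 steps)

Derivation:
  start: (λ.0) ((λ.0) (λ.0))
  step 1: (λ.0) (λ.0)
  step 2: λ.0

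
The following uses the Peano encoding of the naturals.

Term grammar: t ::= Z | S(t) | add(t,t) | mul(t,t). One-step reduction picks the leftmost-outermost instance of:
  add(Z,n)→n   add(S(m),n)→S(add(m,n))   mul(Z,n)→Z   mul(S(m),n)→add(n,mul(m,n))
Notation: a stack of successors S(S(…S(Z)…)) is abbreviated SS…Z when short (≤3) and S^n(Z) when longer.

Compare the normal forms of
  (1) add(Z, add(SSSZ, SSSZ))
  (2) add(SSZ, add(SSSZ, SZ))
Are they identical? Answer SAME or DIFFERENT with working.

Answer: SAME — A ⇓ S^6(Z), B ⇓ S^6(Z)

Working:
Term A:
  start: add(Z, add(SSSZ, SSSZ))
  step 1: add(SSSZ, SSSZ)
  step 2: S(add(SSZ, SSSZ))
  step 3: S(S(add(SZ, SSSZ)))
  step 4: S(S(S(add(Z, SSSZ))))
  step 5: S^6(Z)

Term B:
  start: add(SSZ, add(SSSZ, SZ))
  step 1: S(add(SZ, add(SSSZ, SZ)))
  step 2: S(S(add(Z, add(SSSZ, SZ))))
  step 3: S(S(add(SSSZ, SZ)))
  step 4: S(S(S(add(SSZ, SZ))))
  step 5: S(S(S(S(add(SZ, SZ)))))
  step 6: S(S(S(S(S(add(Z, SZ))))))
  step 7: S^6(Z)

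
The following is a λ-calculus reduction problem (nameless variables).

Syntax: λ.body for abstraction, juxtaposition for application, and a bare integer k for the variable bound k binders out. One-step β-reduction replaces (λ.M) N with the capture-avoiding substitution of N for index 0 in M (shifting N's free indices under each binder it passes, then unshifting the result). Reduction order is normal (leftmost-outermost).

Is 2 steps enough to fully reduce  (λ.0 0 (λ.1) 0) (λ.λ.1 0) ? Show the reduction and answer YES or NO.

Answer: NO — after 2 steps the term is (λ.(λ.λ.1 0) 0) (λ.λ.λ.1 0) (λ.λ.1 0), not yet normal

Working:
  start: (λ.0 0 (λ.1) 0) (λ.λ.1 0)
  step 1: (λ.λ.1 0) (λ.λ.1 0) (λ.λ.λ.1 0) (λ.λ.1 0)
  step 2: (λ.(λ.λ.1 0) 0) (λ.λ.λ.1 0) (λ.λ.1 0)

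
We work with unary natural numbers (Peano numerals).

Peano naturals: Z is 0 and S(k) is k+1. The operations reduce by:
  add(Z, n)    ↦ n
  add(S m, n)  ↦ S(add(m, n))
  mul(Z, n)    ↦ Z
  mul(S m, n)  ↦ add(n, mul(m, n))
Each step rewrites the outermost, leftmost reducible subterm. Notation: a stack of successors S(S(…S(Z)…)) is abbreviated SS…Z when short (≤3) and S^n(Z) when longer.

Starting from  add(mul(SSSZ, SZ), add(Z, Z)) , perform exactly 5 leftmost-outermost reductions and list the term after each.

  start: add(mul(SSSZ, SZ), add(Z, Z))
  [1] add(add(SZ, mul(SSZ, SZ)), add(Z, Z))
  [2] add(S(add(Z, mul(SSZ, SZ))), add(Z, Z))
  [3] S(add(add(Z, mul(SSZ, SZ)), add(Z, Z)))
  [4] S(add(mul(SSZ, SZ), add(Z, Z)))
  [5] S(add(add(SZ, mul(SZ, SZ)), add(Z, Z)))

Answer: after 5 steps: S(add(add(SZ, mul(SZ, SZ)), add(Z, Z)))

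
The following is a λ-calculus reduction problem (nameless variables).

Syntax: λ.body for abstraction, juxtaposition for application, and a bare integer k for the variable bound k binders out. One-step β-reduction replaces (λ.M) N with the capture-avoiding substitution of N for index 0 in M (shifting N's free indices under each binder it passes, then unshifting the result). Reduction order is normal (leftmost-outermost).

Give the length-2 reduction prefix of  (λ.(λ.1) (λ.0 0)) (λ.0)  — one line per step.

Answer: after 2 steps: λ.0

Reduction:
  start: (λ.(λ.1) (λ.0 0)) (λ.0)
  step 1: (λ.λ.0) (λ.0 0)
  step 2: λ.0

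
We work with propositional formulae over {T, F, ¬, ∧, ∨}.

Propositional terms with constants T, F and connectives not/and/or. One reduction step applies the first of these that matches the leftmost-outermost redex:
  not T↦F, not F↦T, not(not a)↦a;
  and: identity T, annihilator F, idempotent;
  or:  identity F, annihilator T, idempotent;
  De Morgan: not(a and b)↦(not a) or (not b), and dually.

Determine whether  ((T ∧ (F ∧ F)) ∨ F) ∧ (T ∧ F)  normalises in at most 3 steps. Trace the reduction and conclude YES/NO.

  start: ((T ∧ (F ∧ F)) ∨ F) ∧ (T ∧ F)
  step 1: (T ∧ (F ∧ F)) ∧ (T ∧ F)
  step 2: (F ∧ F) ∧ (T ∧ F)
  step 3: F ∧ (T ∧ F)

Answer: NO — after 3 steps the term is F ∧ (T ∧ F), not yet normal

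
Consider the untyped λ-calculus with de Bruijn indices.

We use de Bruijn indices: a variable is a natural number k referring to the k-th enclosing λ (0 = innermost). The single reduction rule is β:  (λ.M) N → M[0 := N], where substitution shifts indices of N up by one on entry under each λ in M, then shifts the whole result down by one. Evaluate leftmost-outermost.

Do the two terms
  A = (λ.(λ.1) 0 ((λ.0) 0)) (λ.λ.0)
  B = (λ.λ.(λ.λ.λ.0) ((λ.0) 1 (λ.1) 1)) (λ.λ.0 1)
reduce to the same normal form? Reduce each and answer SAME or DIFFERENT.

Answer: DIFFERENT — A ⇓ λ.0, B ⇓ λ.λ.λ.0

Derivation:
Term A:
  start: (λ.(λ.1) 0 ((λ.0) 0)) (λ.λ.0)
  step 1: (λ.λ.λ.0) (λ.λ.0) ((λ.0) (λ.λ.0))
  step 2: (λ.λ.0) ((λ.0) (λ.λ.0))
  step 3: λ.0

Term B:
  start: (λ.λ.(λ.λ.λ.0) ((λ.0) 1 (λ.1) 1)) (λ.λ.0 1)
  step 1: λ.(λ.λ.λ.0) ((λ.0) (λ.λ.0 1) (λ.1) (λ.λ.0 1))
  step 2: λ.λ.λ.0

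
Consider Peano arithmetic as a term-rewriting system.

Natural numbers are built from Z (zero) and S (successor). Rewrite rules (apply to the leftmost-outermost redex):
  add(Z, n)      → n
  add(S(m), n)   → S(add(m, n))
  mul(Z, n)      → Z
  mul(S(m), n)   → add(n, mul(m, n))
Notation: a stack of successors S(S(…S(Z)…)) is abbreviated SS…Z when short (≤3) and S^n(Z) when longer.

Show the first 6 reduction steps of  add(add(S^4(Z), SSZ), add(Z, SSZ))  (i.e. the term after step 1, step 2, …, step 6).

  start: add(add(S^4(Z), SSZ), add(Z, SSZ))
  →1  add(S(add(SSSZ, SSZ)), add(Z, SSZ))
  →2  S(add(add(SSSZ, SSZ), add(Z, SSZ)))
  →3  S(add(S(add(SSZ, SSZ)), add(Z, SSZ)))
  →4  S(S(add(add(SSZ, SSZ), add(Z, SSZ))))
  →5  S(S(add(S(add(SZ, SSZ)), add(Z, SSZ))))
  →6  S(S(S(add(add(SZ, SSZ), add(Z, SSZ)))))

Answer: after 6 steps: S(S(S(add(add(SZ, SSZ), add(Z, SSZ)))))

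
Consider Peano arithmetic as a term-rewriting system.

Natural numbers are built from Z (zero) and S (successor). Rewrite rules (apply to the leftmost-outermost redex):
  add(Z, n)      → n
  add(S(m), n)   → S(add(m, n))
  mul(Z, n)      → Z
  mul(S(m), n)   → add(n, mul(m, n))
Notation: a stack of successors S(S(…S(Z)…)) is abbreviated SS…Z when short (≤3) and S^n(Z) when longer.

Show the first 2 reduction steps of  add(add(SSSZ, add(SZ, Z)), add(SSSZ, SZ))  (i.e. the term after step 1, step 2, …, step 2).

  start: add(add(SSSZ, add(SZ, Z)), add(SSSZ, SZ))
  step 1: add(S(add(SSZ, add(SZ, Z))), add(SSSZ, SZ))
  step 2: S(add(add(SSZ, add(SZ, Z)), add(SSSZ, SZ)))

Answer: after 2 steps: S(add(add(SSZ, add(SZ, Z)), add(SSSZ, SZ)))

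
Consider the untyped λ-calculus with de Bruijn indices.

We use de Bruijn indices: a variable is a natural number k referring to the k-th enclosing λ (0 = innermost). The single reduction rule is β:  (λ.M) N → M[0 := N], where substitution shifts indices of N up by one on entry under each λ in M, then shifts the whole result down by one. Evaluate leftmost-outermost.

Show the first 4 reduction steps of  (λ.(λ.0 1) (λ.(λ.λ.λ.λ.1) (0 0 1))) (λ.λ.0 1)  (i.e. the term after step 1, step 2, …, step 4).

Answer: after 4 steps: λ.λ.λ.1

Derivation:
  start: (λ.(λ.0 1) (λ.(λ.λ.λ.λ.1) (0 0 1))) (λ.λ.0 1)
  step 1: (λ.0 (λ.λ.0 1)) (λ.(λ.λ.λ.λ.1) (0 0 (λ.λ.0 1)))
  step 2: (λ.(λ.λ.λ.λ.1) (0 0 (λ.λ.0 1))) (λ.λ.0 1)
  step 3: (λ.λ.λ.λ.1) ((λ.λ.0 1) (λ.λ.0 1) (λ.λ.0 1))
  step 4: λ.λ.λ.1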